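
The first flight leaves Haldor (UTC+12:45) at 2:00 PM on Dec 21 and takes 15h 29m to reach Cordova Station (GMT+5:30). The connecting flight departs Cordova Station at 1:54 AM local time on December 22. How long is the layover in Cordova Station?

Convert departure to UTC: 2:00 PM − 12:45 = 1:15 AM UTC on Dec 21.
Add 15 hours 29 minutes flight time → 4:44 PM UTC.
Cordova Station is UTC+5:30, so local arrival = 4:44 PM + 5:30 = 10:14 PM on Dec 21.
Layover = 1:54 AM − 10:14 PM (+1 day) = 3 hours 40 minutes.

3 hours 40 minutes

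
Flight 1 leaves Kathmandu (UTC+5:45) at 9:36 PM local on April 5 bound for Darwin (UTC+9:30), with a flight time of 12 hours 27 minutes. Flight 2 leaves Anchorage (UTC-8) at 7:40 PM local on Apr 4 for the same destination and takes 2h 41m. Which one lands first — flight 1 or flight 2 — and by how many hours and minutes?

the second, by 21 hours 57 minutes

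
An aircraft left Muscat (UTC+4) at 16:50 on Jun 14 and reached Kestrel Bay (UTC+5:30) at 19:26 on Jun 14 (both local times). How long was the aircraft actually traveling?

Departure in UTC: 16:50 − 4:00 = 12:50 on Jun 14.
Arrival in UTC: 19:26 − 5:30 = 13:56 on Jun 14.
Elapsed = 13:56 − 12:50 = 1 hour 6 minutes.

1 hour 6 minutes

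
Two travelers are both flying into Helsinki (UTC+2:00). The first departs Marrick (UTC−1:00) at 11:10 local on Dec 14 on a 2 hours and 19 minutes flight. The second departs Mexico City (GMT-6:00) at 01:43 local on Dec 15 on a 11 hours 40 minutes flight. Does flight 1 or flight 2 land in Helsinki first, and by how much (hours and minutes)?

Flight 1 in UTC: 11:10 + 1:00 = 12:10 on Dec 14.
+2 hours and 19 minutes → arrive 14:29 UTC on Dec 14.
Flight 2 in UTC: 01:43 + 6:00 = 07:43 on Dec 15.
+11 hours 40 minutes → arrive 19:23 UTC on Dec 15.
Flight 1 lands earlier by 28 hours 54 minutes.

the first, by 28 hours 54 minutes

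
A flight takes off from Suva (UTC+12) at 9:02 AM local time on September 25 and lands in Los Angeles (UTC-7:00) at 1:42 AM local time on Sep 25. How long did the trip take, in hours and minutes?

11 hours 40 minutes

Los Angeles is 19:00 behind Suva.
Clock-face elapsed time (ignoring zones) is −7 hours 20 minutes.
Actual elapsed = −7 hours 20 minutes + 19:00 = 11 hours 40 minutes.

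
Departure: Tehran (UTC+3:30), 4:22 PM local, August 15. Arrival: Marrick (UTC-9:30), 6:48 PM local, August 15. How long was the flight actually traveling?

Departure in UTC: 4:22 PM − 3:30 = 12:52 PM on Aug 15.
Arrival in UTC: 6:48 PM + 9:30 = 4:18 AM on Aug 16.
Elapsed = 4:18 AM − 12:52 PM (+1 day) = 15 hours 26 minutes.

15 hours 26 minutes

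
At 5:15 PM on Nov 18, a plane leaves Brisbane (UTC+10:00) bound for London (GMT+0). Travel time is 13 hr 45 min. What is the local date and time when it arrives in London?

9:00 PM on Nov 18

Convert departure to UTC: 5:15 PM − 10:00 = 7:15 AM UTC on Nov 18.
Add 13 hours 45 minutes travel time → 9:00 PM UTC.
London is UTC+0, so local arrival is the same: 9:00 PM on Nov 18.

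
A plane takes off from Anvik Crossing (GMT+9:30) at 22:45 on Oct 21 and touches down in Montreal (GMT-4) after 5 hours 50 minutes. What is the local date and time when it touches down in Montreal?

Convert departure to UTC: 22:45 − 9:30 = 13:15 UTC on Oct 21.
Add 5 hours and 50 minutes travel time → 19:05 UTC.
Montreal is UTC−4:00, so local arrival = 19:05 − 4:00 = 15:05 on Oct 21.

15:05 on October 21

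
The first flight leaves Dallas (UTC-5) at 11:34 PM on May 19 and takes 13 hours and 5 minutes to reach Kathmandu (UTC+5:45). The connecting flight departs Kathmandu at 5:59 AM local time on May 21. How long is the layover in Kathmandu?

6 hours 35 minutes

Convert departure to UTC: 11:34 PM + 5:00 = 4:34 AM UTC on May 20.
Add 13 hours and 5 minutes flight time → 5:39 PM UTC.
Kathmandu is UTC+5:45, so local arrival = 5:39 PM + 5:45 = 11:24 PM on May 20.
Layover = 5:59 AM − 11:24 PM (+1 day) = 6 hours 35 minutes.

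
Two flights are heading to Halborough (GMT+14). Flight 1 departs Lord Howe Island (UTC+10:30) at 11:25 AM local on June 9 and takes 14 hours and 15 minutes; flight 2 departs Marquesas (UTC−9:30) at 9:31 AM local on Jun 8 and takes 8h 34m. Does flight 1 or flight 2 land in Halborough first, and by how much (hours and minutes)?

Flight 1 in UTC: 11:25 AM − 10:30 = 12:55 AM on Jun 9.
+14 hours and 15 minutes → arrive 3:10 PM UTC on Jun 9.
Flight 2 in UTC: 9:31 AM + 9:30 = 7:01 PM on Jun 8.
+8 hours 34 minutes → arrive 3:35 AM UTC on Jun 9.
Flight 2 lands earlier by 11 hours 35 minutes.

the second, by 11 hours 35 minutes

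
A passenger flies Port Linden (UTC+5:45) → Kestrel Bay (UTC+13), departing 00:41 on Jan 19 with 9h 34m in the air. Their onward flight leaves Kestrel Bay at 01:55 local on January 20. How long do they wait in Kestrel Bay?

Convert departure to UTC: 00:41 − 5:45 = 18:56 UTC on Jan 18.
Add 9 hours and 34 minutes flight time → 04:30 UTC (Jan 19).
Kestrel Bay is UTC+13:00, so local arrival = 04:30 + 13:00 = 17:30 on Jan 19.
Layover = 01:55 − 17:30 (+1 day) = 8 hours 25 minutes.

8 hours 25 minutes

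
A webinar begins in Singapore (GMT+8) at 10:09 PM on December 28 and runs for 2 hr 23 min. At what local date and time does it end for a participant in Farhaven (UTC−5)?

Convert start to UTC: 10:09 PM − 8:00 = 2:09 PM UTC on Dec 28.
Add 2 hours and 23 minutes duration → 4:32 PM UTC.
Farhaven is UTC−5:00, so local end time = 4:32 PM − 5:00 = 11:32 AM on Dec 28.

11:32 AM on December 28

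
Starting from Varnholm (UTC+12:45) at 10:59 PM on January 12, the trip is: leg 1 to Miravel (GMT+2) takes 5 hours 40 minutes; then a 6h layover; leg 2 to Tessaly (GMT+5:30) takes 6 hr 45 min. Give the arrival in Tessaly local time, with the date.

Convert departure to UTC: 10:59 PM − 12:45 = 10:14 AM UTC on Jan 12.
Add 5 hours 40 minutes leg 1 → 3:54 PM UTC.
Add 6 hours layover in Miravel → 9:54 PM UTC.
Add 6 hours 45 minutes leg 2 → 4:39 AM UTC (Jan 13).
Tessaly is UTC+5:30, so local arrival = 4:39 AM + 5:30 = 10:09 AM on Jan 13.

10:09 AM on Jan 13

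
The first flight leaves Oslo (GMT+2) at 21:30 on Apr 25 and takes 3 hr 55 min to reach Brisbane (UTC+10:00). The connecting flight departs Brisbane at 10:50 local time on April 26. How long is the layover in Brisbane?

Convert departure to UTC: 21:30 − 2:00 = 19:30 UTC on Apr 25.
Add 3 hours and 55 minutes flight time → 23:25 UTC.
Brisbane is UTC+10:00, so local arrival = 23:25 + 10:00 = 09:25 on Apr 26.
Layover = 10:50 − 09:25 = 1 hour 25 minutes.

1 hour 25 minutes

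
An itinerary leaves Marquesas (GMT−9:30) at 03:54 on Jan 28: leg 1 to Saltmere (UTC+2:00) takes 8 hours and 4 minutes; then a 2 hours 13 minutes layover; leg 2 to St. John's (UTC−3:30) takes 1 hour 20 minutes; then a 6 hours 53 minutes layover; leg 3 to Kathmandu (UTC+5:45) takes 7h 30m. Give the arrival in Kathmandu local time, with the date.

21:09 on January 29

Convert departure to UTC: 03:54 + 9:30 = 13:24 UTC on Jan 28.
Add 8 hours 4 minutes leg 1 → 21:28 UTC.
Add 2 hours and 13 minutes layover in Saltmere → 23:41 UTC.
Add 1 hour 20 minutes leg 2 → 01:01 UTC (Jan 29).
Add 6 hours and 53 minutes layover in St. John's → 07:54 UTC.
Add 7 hours and 30 minutes leg 3 → 15:24 UTC.
Kathmandu is UTC+5:45, so local arrival = 15:24 + 5:45 = 21:09 on Jan 29.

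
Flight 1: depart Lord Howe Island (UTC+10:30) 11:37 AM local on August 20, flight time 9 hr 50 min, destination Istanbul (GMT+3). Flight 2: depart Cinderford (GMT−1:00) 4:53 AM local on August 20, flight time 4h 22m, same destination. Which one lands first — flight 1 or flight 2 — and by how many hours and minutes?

the second, by 42 minutes

Flight 1 in UTC: 11:37 AM − 10:30 = 1:07 AM on Aug 20.
+9 hours 50 minutes → arrive 10:57 AM UTC on Aug 20.
Flight 2 in UTC: 4:53 AM + 1:00 = 5:53 AM on Aug 20.
+4 hours and 22 minutes → arrive 10:15 AM UTC on Aug 20.
Flight 2 lands earlier by 42 minutes.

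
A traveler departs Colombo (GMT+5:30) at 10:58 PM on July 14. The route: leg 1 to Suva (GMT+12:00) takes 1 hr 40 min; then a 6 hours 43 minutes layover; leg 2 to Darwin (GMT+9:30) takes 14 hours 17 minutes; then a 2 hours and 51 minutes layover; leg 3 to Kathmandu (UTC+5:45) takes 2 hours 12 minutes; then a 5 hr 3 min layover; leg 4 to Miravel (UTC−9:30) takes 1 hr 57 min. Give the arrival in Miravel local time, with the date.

Convert departure to UTC: 10:58 PM − 5:30 = 5:28 PM UTC on Jul 14.
Add 1 hour and 40 minutes leg 1 → 7:08 PM UTC.
Add 6 hours and 43 minutes layover in Suva → 1:51 AM UTC (Jul 15).
Add 14 hours 17 minutes leg 2 → 4:08 PM UTC.
Add 2 hours and 51 minutes layover in Darwin → 6:59 PM UTC.
Add 2 hours 12 minutes leg 3 → 9:11 PM UTC.
Add 5 hours 3 minutes layover in Kathmandu → 2:14 AM UTC (Jul 16).
Add 1 hour and 57 minutes leg 4 → 4:11 AM UTC.
Miravel is UTC−9:30, so local arrival = 4:11 AM − 9:30 = 6:41 PM on Jul 15.

6:41 PM on July 15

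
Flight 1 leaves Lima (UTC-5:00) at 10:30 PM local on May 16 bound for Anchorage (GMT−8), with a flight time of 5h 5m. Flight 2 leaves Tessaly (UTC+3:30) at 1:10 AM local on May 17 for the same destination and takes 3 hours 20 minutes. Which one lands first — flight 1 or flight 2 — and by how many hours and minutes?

Flight 1 in UTC: 10:30 PM + 5:00 = 3:30 AM on May 17.
+5 hours and 5 minutes → arrive 8:35 AM UTC on May 17.
Flight 2 in UTC: 1:10 AM − 3:30 = 9:40 PM on May 16.
+3 hours 20 minutes → arrive 1:00 AM UTC on May 17.
Flight 2 lands earlier by 7 hours 35 minutes.

the second, by 7 hours 35 minutes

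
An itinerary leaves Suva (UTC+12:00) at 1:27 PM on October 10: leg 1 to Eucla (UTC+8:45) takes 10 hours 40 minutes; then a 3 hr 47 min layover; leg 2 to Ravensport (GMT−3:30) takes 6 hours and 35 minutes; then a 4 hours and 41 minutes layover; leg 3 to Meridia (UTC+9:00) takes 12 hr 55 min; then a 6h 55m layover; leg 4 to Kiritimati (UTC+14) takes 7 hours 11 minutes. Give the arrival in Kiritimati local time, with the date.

8:11 PM on October 12

Convert departure to UTC: 1:27 PM − 12:00 = 1:27 AM UTC on Oct 10.
Add 10 hours and 40 minutes leg 1 → 12:07 PM UTC.
Add 3 hours and 47 minutes layover in Eucla → 3:54 PM UTC.
Add 6 hours 35 minutes leg 2 → 10:29 PM UTC.
Add 4 hours and 41 minutes layover in Ravensport → 3:10 AM UTC (Oct 11).
Add 12 hours 55 minutes leg 3 → 4:05 PM UTC.
Add 6 hours and 55 minutes layover in Meridia → 11:00 PM UTC.
Add 7 hours 11 minutes leg 4 → 6:11 AM UTC (Oct 12).
Kiritimati is UTC+14:00, so local arrival = 6:11 AM + 14:00 = 8:11 PM on Oct 12.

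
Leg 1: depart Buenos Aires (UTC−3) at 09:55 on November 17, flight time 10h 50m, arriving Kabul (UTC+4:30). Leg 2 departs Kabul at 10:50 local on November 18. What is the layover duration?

Convert departure to UTC: 09:55 + 3:00 = 12:55 UTC on Nov 17.
Add 10 hours and 50 minutes flight time → 23:45 UTC.
Kabul is UTC+4:30, so local arrival = 23:45 + 4:30 = 04:15 on Nov 18.
Layover = 10:50 − 04:15 = 6 hours 35 minutes.

6 hours 35 minutes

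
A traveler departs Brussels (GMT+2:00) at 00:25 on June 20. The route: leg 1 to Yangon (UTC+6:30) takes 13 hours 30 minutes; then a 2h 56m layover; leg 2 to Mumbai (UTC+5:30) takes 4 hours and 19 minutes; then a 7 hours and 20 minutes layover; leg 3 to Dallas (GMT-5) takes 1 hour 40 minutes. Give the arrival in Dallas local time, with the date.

23:10 on Jun 20

Convert departure to UTC: 00:25 − 2:00 = 22:25 UTC on Jun 19.
Add 13 hours and 30 minutes leg 1 → 11:55 UTC (Jun 20).
Add 2 hours and 56 minutes layover in Yangon → 14:51 UTC.
Add 4 hours 19 minutes leg 2 → 19:10 UTC.
Add 7 hours and 20 minutes layover in Mumbai → 02:30 UTC (Jun 21).
Add 1 hour 40 minutes leg 3 → 04:10 UTC.
Dallas is UTC−5:00, so local arrival = 04:10 − 5:00 = 23:10 on Jun 20.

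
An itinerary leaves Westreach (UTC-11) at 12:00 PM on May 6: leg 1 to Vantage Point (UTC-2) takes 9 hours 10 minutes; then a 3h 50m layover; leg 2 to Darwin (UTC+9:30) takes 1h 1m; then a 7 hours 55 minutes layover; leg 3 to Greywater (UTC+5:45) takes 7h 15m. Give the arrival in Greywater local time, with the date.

9:56 AM on May 8

Convert departure to UTC: 12:00 PM + 11:00 = 11:00 PM UTC on May 6.
Add 9 hours and 10 minutes leg 1 → 8:10 AM UTC (May 7).
Add 3 hours 50 minutes layover in Vantage Point → 12:00 PM UTC.
Add 1 hour and 1 minute leg 2 → 1:01 PM UTC.
Add 7 hours 55 minutes layover in Darwin → 8:56 PM UTC.
Add 7 hours and 15 minutes leg 3 → 4:11 AM UTC (May 8).
Greywater is UTC+5:45, so local arrival = 4:11 AM + 5:45 = 9:56 AM on May 8.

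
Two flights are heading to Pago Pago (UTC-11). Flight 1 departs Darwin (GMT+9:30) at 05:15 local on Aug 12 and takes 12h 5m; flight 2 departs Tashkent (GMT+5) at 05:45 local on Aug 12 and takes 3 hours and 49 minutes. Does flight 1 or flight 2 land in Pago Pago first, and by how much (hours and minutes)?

the second, by 3 hours 16 minutes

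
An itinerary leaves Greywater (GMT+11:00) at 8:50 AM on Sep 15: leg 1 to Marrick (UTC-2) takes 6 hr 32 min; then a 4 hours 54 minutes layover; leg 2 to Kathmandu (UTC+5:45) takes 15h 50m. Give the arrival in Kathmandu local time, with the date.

6:51 AM on September 16

Convert departure to UTC: 8:50 AM − 11:00 = 9:50 PM UTC on Sep 14.
Add 6 hours and 32 minutes leg 1 → 4:22 AM UTC (Sep 15).
Add 4 hours 54 minutes layover in Marrick → 9:16 AM UTC.
Add 15 hours 50 minutes leg 2 → 1:06 AM UTC (Sep 16).
Kathmandu is UTC+5:45, so local arrival = 1:06 AM + 5:45 = 6:51 AM on Sep 16.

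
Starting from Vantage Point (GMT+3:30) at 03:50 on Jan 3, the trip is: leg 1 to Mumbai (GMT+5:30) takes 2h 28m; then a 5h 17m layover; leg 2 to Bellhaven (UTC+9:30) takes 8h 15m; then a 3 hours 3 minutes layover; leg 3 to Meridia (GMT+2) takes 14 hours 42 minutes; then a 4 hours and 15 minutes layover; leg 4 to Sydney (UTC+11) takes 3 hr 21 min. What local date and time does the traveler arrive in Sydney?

04:41 on January 5

Convert departure to UTC: 03:50 − 3:30 = 00:20 UTC on Jan 3.
Add 2 hours 28 minutes leg 1 → 02:48 UTC.
Add 5 hours and 17 minutes layover in Mumbai → 08:05 UTC.
Add 8 hours and 15 minutes leg 2 → 16:20 UTC.
Add 3 hours and 3 minutes layover in Bellhaven → 19:23 UTC.
Add 14 hours 42 minutes leg 3 → 10:05 UTC (Jan 4).
Add 4 hours and 15 minutes layover in Meridia → 14:20 UTC.
Add 3 hours and 21 minutes leg 4 → 17:41 UTC.
Sydney is UTC+11:00, so local arrival = 17:41 + 11:00 = 04:41 on Jan 5.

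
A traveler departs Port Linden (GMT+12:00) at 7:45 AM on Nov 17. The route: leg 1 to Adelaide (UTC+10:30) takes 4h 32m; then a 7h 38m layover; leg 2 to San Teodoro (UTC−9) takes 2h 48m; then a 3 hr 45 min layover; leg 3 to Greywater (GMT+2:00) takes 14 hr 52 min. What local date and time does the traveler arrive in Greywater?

Convert departure to UTC: 7:45 AM − 12:00 = 7:45 PM UTC on Nov 16.
Add 4 hours and 32 minutes leg 1 → 12:17 AM UTC (Nov 17).
Add 7 hours 38 minutes layover in Adelaide → 7:55 AM UTC.
Add 2 hours and 48 minutes leg 2 → 10:43 AM UTC.
Add 3 hours and 45 minutes layover in San Teodoro → 2:28 PM UTC.
Add 14 hours 52 minutes leg 3 → 5:20 AM UTC (Nov 18).
Greywater is UTC+2:00, so local arrival = 5:20 AM + 2:00 = 7:20 AM on Nov 18.

7:20 AM on November 18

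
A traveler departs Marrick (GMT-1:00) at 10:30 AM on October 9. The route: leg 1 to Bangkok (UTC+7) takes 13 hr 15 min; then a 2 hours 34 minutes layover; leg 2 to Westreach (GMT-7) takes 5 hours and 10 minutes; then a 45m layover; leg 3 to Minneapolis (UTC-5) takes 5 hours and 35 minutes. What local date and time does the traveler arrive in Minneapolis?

9:49 AM on October 10

Convert departure to UTC: 10:30 AM + 1:00 = 11:30 AM UTC on Oct 9.
Add 13 hours 15 minutes leg 1 → 12:45 AM UTC (Oct 10).
Add 2 hours and 34 minutes layover in Bangkok → 3:19 AM UTC.
Add 5 hours 10 minutes leg 2 → 8:29 AM UTC.
Add 45 minutes layover in Westreach → 9:14 AM UTC.
Add 5 hours 35 minutes leg 3 → 2:49 PM UTC.
Minneapolis is UTC−5:00, so local arrival = 2:49 PM − 5:00 = 9:49 AM on Oct 10.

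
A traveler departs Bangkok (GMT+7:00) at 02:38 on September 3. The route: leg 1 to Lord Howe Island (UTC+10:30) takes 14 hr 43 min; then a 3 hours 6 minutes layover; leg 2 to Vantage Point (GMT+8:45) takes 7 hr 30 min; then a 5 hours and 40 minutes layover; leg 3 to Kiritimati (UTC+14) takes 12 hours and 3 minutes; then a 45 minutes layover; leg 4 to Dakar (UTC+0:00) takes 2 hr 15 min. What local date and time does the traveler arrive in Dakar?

Convert departure to UTC: 02:38 − 7:00 = 19:38 UTC on Sep 2.
Add 14 hours and 43 minutes leg 1 → 10:21 UTC (Sep 3).
Add 3 hours 6 minutes layover in Lord Howe Island → 13:27 UTC.
Add 7 hours 30 minutes leg 2 → 20:57 UTC.
Add 5 hours and 40 minutes layover in Vantage Point → 02:37 UTC (Sep 4).
Add 12 hours and 3 minutes leg 3 → 14:40 UTC.
Add 45 minutes layover in Kiritimati → 15:25 UTC.
Add 2 hours 15 minutes leg 4 → 17:40 UTC.
Dakar is UTC+0, so local arrival is the same: 17:40 on Sep 4.

17:40 on September 4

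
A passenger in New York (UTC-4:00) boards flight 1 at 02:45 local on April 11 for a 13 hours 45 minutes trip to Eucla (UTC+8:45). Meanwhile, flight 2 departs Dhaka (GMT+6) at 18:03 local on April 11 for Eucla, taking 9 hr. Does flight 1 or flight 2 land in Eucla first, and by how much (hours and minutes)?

Flight 1 in UTC: 02:45 + 4:00 = 06:45 on Apr 11.
+13 hours 45 minutes → arrive 20:30 UTC on Apr 11.
Flight 2 in UTC: 18:03 − 6:00 = 12:03 on Apr 11.
+9 hours → arrive 21:03 UTC on Apr 11.
Flight 1 lands earlier by 33 minutes.

the first, by 33 minutes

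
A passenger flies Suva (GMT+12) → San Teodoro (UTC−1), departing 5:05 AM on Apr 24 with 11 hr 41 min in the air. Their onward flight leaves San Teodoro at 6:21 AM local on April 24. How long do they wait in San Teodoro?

2 hours 35 minutes

Convert departure to UTC: 5:05 AM − 12:00 = 5:05 PM UTC on Apr 23.
Add 11 hours 41 minutes flight time → 4:46 AM UTC (Apr 24).
San Teodoro is UTC−1:00, so local arrival = 4:46 AM − 1:00 = 3:46 AM on Apr 24.
Layover = 6:21 AM − 3:46 AM = 2 hours 35 minutes.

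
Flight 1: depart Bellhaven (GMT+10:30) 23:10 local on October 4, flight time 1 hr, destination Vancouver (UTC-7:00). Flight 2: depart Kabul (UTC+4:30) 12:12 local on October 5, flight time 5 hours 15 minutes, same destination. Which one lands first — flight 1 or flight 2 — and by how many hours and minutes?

Flight 1 in UTC: 23:10 − 10:30 = 12:40 on Oct 4.
+1 hour → arrive 13:40 UTC on Oct 4.
Flight 2 in UTC: 12:12 − 4:30 = 07:42 on Oct 5.
+5 hours 15 minutes → arrive 12:57 UTC on Oct 5.
Flight 1 lands earlier by 23 hours 17 minutes.

the first, by 23 hours 17 minutes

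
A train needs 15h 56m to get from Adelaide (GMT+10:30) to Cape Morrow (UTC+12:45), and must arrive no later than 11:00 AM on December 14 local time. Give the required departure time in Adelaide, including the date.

4:49 PM on December 13

Target arrival in UTC: 11:00 AM − 12:45 = 10:15 PM on Dec 13.
Subtract 15 hours 56 minutes → departure 6:19 AM UTC on Dec 13.
Adelaide is UTC+10:30: 6:19 AM + 10:30 = 4:49 PM on Dec 13.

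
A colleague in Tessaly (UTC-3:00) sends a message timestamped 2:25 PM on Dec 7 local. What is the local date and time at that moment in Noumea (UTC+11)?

Noumea is 14:00 ahead of Tessaly.
Shift by the zone difference: 2:25 PM + 14:00 = 4:25 AM on Dec 8 in Noumea.

4:25 AM on Dec 8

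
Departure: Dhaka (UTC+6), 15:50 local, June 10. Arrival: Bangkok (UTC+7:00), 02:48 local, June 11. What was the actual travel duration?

Departure in UTC: 15:50 − 6:00 = 09:50 on Jun 10.
Arrival in UTC: 02:48 − 7:00 = 19:48 on Jun 10.
Elapsed = 19:48 − 09:50 = 9 hours 58 minutes.

9 hours 58 minutes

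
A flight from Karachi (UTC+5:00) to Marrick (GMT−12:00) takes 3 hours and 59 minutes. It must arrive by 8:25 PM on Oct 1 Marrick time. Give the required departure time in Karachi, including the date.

9:26 AM on October 2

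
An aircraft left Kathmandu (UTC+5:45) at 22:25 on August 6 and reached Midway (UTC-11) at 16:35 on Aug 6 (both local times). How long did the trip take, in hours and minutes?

Departure in UTC: 22:25 − 5:45 = 16:40 on Aug 6.
Arrival in UTC: 16:35 + 11:00 = 03:35 on Aug 7.
Elapsed = 03:35 − 16:40 (+1 day) = 10 hours 55 minutes.

10 hours 55 minutes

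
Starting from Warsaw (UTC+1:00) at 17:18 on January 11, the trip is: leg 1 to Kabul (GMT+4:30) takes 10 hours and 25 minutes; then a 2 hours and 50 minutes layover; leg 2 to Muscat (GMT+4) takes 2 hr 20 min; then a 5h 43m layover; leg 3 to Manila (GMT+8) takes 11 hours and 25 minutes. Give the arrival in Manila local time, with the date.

Convert departure to UTC: 17:18 − 1:00 = 16:18 UTC on Jan 11.
Add 10 hours 25 minutes leg 1 → 02:43 UTC (Jan 12).
Add 2 hours 50 minutes layover in Kabul → 05:33 UTC.
Add 2 hours and 20 minutes leg 2 → 07:53 UTC.
Add 5 hours 43 minutes layover in Muscat → 13:36 UTC.
Add 11 hours 25 minutes leg 3 → 01:01 UTC (Jan 13).
Manila is UTC+8:00, so local arrival = 01:01 + 8:00 = 09:01 on Jan 13.

09:01 on January 13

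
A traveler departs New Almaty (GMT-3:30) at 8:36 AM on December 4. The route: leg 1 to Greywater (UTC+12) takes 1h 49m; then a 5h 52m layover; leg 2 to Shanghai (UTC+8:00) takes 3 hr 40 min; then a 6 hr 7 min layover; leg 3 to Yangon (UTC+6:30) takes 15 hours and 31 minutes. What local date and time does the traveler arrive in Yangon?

3:35 AM on December 6

Convert departure to UTC: 8:36 AM + 3:30 = 12:06 PM UTC on Dec 4.
Add 1 hour and 49 minutes leg 1 → 1:55 PM UTC.
Add 5 hours 52 minutes layover in Greywater → 7:47 PM UTC.
Add 3 hours 40 minutes leg 2 → 11:27 PM UTC.
Add 6 hours 7 minutes layover in Shanghai → 5:34 AM UTC (Dec 5).
Add 15 hours 31 minutes leg 3 → 9:05 PM UTC.
Yangon is UTC+6:30, so local arrival = 9:05 PM + 6:30 = 3:35 AM on Dec 6.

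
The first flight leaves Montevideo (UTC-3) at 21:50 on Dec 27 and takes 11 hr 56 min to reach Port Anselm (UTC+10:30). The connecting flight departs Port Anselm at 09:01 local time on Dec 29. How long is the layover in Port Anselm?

Convert departure to UTC: 21:50 + 3:00 = 00:50 UTC on Dec 28.
Add 11 hours and 56 minutes flight time → 12:46 UTC.
Port Anselm is UTC+10:30, so local arrival = 12:46 + 10:30 = 23:16 on Dec 28.
Layover = 09:01 − 23:16 (+1 day) = 9 hours 45 minutes.

9 hours 45 minutes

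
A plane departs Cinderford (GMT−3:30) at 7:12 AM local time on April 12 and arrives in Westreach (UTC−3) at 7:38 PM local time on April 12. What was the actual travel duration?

11 hours 56 minutes

Departure in UTC: 7:12 AM + 3:30 = 10:42 AM on Apr 12.
Arrival in UTC: 7:38 PM + 3:00 = 10:38 PM on Apr 12.
Elapsed = 10:38 PM − 10:42 AM = 11 hours 56 minutes.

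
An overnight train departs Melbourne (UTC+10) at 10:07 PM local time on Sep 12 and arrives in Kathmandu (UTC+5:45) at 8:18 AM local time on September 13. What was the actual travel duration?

Kathmandu is 4:15 behind Melbourne.
Clock-face elapsed time (ignoring zones) is 10 hours 11 minutes.
Actual elapsed = 10 hours 11 minutes + 4:15 = 14 hours 26 minutes.

14 hours 26 minutes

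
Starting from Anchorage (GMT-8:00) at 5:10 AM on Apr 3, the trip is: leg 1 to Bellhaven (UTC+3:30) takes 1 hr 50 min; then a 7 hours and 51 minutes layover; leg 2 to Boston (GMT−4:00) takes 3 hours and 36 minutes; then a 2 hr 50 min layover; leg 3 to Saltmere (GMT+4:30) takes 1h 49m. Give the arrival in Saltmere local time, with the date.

11:36 AM on April 4

Convert departure to UTC: 5:10 AM + 8:00 = 1:10 PM UTC on Apr 3.
Add 1 hour and 50 minutes leg 1 → 3:00 PM UTC.
Add 7 hours 51 minutes layover in Bellhaven → 10:51 PM UTC.
Add 3 hours and 36 minutes leg 2 → 2:27 AM UTC (Apr 4).
Add 2 hours and 50 minutes layover in Boston → 5:17 AM UTC.
Add 1 hour 49 minutes leg 3 → 7:06 AM UTC.
Saltmere is UTC+4:30, so local arrival = 7:06 AM + 4:30 = 11:36 AM on Apr 4.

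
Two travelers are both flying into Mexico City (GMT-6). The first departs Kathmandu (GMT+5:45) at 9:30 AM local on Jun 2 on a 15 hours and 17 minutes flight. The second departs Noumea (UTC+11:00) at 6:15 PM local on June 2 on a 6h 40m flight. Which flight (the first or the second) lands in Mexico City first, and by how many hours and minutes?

the second, by 5 hours 7 minutes

Flight 1 in UTC: 9:30 AM − 5:45 = 3:45 AM on Jun 2.
+15 hours 17 minutes → arrive 7:02 PM UTC on Jun 2.
Flight 2 in UTC: 6:15 PM − 11:00 = 7:15 AM on Jun 2.
+6 hours 40 minutes → arrive 1:55 PM UTC on Jun 2.
Flight 2 lands earlier by 5 hours 7 minutes.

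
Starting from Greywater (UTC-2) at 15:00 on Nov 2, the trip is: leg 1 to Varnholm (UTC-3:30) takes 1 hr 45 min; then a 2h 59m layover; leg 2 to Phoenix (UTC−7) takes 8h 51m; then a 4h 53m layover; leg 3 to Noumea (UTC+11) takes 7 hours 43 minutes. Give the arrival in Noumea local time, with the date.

06:11 on Nov 4

Convert departure to UTC: 15:00 + 2:00 = 17:00 UTC on Nov 2.
Add 1 hour 45 minutes leg 1 → 18:45 UTC.
Add 2 hours 59 minutes layover in Varnholm → 21:44 UTC.
Add 8 hours 51 minutes leg 2 → 06:35 UTC (Nov 3).
Add 4 hours and 53 minutes layover in Phoenix → 11:28 UTC.
Add 7 hours and 43 minutes leg 3 → 19:11 UTC.
Noumea is UTC+11:00, so local arrival = 19:11 + 11:00 = 06:11 on Nov 4.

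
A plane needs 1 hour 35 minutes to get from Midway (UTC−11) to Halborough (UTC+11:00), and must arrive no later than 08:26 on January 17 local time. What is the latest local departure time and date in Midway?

Target arrival in UTC: 08:26 − 11:00 = 21:26 on Jan 16.
Subtract 1 hour 35 minutes → departure 19:51 UTC on Jan 16.
Midway is UTC−11:00: 19:51 − 11:00 = 08:51 on Jan 16.

08:51 on Jan 16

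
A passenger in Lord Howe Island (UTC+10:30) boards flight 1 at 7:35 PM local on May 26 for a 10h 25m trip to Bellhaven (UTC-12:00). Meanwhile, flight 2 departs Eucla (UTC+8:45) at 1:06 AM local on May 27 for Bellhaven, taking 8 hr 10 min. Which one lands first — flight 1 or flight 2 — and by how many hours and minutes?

the first, by 5 hours 1 minute

Flight 1 in UTC: 7:35 PM − 10:30 = 9:05 AM on May 26.
+10 hours 25 minutes → arrive 7:30 PM UTC on May 26.
Flight 2 in UTC: 1:06 AM − 8:45 = 4:21 PM on May 26.
+8 hours and 10 minutes → arrive 12:31 AM UTC on May 27.
Flight 1 lands earlier by 5 hours 1 minute.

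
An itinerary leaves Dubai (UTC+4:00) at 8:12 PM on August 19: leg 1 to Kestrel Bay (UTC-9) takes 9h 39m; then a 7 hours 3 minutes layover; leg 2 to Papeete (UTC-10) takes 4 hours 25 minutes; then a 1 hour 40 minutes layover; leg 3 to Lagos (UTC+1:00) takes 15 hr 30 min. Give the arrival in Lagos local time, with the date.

7:29 AM on Aug 21

Convert departure to UTC: 8:12 PM − 4:00 = 4:12 PM UTC on Aug 19.
Add 9 hours and 39 minutes leg 1 → 1:51 AM UTC (Aug 20).
Add 7 hours 3 minutes layover in Kestrel Bay → 8:54 AM UTC.
Add 4 hours 25 minutes leg 2 → 1:19 PM UTC.
Add 1 hour and 40 minutes layover in Papeete → 2:59 PM UTC.
Add 15 hours 30 minutes leg 3 → 6:29 AM UTC (Aug 21).
Lagos is UTC+1:00, so local arrival = 6:29 AM + 1:00 = 7:29 AM on Aug 21.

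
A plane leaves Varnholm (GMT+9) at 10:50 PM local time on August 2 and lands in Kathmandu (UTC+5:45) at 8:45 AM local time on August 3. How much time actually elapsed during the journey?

Departure in UTC: 10:50 PM − 9:00 = 1:50 PM on Aug 2.
Arrival in UTC: 8:45 AM − 5:45 = 3:00 AM on Aug 3.
Elapsed = 3:00 AM − 1:50 PM (+1 day) = 13 hours 10 minutes.

13 hours 10 minutes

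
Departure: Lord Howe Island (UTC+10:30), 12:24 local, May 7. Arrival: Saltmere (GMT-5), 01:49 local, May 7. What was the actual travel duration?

4 hours 55 minutes

Saltmere is 15:30 behind Lord Howe Island.
Clock-face elapsed time (ignoring zones) is −10 hours 35 minutes.
Actual elapsed = −10 hours 35 minutes + 15:30 = 4 hours 55 minutes.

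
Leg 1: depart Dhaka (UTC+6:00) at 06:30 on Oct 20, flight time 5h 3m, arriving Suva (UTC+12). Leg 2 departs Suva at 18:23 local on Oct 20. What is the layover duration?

Convert departure to UTC: 06:30 − 6:00 = 00:30 UTC on Oct 20.
Add 5 hours 3 minutes flight time → 05:33 UTC.
Suva is UTC+12:00, so local arrival = 05:33 + 12:00 = 17:33 on Oct 20.
Layover = 18:23 − 17:33 = 50 minutes.

50 minutes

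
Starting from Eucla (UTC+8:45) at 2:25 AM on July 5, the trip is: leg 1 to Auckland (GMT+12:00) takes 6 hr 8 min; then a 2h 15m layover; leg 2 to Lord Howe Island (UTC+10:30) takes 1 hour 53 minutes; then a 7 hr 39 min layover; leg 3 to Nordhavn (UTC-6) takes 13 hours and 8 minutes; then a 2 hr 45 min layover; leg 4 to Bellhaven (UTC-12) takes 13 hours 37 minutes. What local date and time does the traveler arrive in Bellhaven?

Convert departure to UTC: 2:25 AM − 8:45 = 5:40 PM UTC on Jul 4.
Add 6 hours and 8 minutes leg 1 → 11:48 PM UTC.
Add 2 hours and 15 minutes layover in Auckland → 2:03 AM UTC (Jul 5).
Add 1 hour 53 minutes leg 2 → 3:56 AM UTC.
Add 7 hours 39 minutes layover in Lord Howe Island → 11:35 AM UTC.
Add 13 hours and 8 minutes leg 3 → 12:43 AM UTC (Jul 6).
Add 2 hours 45 minutes layover in Nordhavn → 3:28 AM UTC.
Add 13 hours 37 minutes leg 4 → 5:05 PM UTC.
Bellhaven is UTC−12:00, so local arrival = 5:05 PM − 12:00 = 5:05 AM on Jul 6.

5:05 AM on Jul 6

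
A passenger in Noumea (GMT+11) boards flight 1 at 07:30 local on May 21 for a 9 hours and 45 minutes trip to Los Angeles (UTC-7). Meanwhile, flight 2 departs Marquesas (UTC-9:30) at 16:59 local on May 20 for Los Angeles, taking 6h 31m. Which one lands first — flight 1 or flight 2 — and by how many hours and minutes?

Flight 1 in UTC: 07:30 − 11:00 = 20:30 on May 20.
+9 hours and 45 minutes → arrive 06:15 UTC on May 21.
Flight 2 in UTC: 16:59 + 9:30 = 02:29 on May 21.
+6 hours 31 minutes → arrive 09:00 UTC on May 21.
Flight 1 lands earlier by 2 hours 45 minutes.

the first, by 2 hours 45 minutes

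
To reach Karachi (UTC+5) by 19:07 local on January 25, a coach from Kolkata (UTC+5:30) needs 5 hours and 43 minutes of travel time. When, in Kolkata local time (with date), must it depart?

Target arrival in UTC: 19:07 − 5:00 = 14:07 on Jan 25.
Subtract 5 hours and 43 minutes → departure 08:24 UTC on Jan 25.
Kolkata is UTC+5:30: 08:24 + 5:30 = 13:54 on Jan 25.

13:54 on January 25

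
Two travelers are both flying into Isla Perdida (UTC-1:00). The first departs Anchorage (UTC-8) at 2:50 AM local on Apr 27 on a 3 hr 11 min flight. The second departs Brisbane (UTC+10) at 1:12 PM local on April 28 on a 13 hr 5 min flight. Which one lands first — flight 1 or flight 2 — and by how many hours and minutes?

the first, by 26 hours 16 minutes

Flight 1 in UTC: 2:50 AM + 8:00 = 10:50 AM on Apr 27.
+3 hours 11 minutes → arrive 2:01 PM UTC on Apr 27.
Flight 2 in UTC: 1:12 PM − 10:00 = 3:12 AM on Apr 28.
+13 hours 5 minutes → arrive 4:17 PM UTC on Apr 28.
Flight 1 lands earlier by 26 hours 16 minutes.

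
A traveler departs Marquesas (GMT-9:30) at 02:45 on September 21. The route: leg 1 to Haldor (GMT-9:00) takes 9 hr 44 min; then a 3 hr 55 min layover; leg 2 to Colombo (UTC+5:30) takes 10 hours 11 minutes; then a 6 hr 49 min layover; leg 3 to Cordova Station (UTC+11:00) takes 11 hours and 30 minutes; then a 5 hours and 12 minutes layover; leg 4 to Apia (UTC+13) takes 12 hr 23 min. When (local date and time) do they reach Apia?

Convert departure to UTC: 02:45 + 9:30 = 12:15 UTC on Sep 21.
Add 9 hours and 44 minutes leg 1 → 21:59 UTC.
Add 3 hours 55 minutes layover in Haldor → 01:54 UTC (Sep 22).
Add 10 hours and 11 minutes leg 2 → 12:05 UTC.
Add 6 hours and 49 minutes layover in Colombo → 18:54 UTC.
Add 11 hours and 30 minutes leg 3 → 06:24 UTC (Sep 23).
Add 5 hours and 12 minutes layover in Cordova Station → 11:36 UTC.
Add 12 hours 23 minutes leg 4 → 23:59 UTC.
Apia is UTC+13:00, so local arrival = 23:59 + 13:00 = 12:59 on Sep 24.

12:59 on Sep 24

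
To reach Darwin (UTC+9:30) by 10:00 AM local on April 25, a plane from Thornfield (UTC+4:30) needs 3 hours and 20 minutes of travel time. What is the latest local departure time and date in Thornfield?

1:40 AM on April 25

Target arrival in UTC: 10:00 AM − 9:30 = 12:30 AM on Apr 25.
Subtract 3 hours and 20 minutes → departure 9:10 PM UTC on Apr 24.
Thornfield is UTC+4:30: 9:10 PM + 4:30 = 1:40 AM on Apr 25.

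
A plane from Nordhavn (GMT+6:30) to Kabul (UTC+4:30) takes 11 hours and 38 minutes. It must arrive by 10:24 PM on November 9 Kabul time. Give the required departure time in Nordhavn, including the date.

Target arrival in UTC: 10:24 PM − 4:30 = 5:54 PM on Nov 9.
Subtract 11 hours 38 minutes → departure 6:16 AM UTC on Nov 9.
Nordhavn is UTC+6:30: 6:16 AM + 6:30 = 12:46 PM on Nov 9.

12:46 PM on Nov 9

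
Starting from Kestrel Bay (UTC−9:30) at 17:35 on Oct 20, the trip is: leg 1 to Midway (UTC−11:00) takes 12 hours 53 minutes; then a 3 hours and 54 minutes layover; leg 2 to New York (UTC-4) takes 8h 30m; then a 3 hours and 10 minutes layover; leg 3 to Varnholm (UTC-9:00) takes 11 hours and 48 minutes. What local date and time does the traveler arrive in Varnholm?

10:20 on October 22

Convert departure to UTC: 17:35 + 9:30 = 03:05 UTC on Oct 21.
Add 12 hours and 53 minutes leg 1 → 15:58 UTC.
Add 3 hours and 54 minutes layover in Midway → 19:52 UTC.
Add 8 hours 30 minutes leg 2 → 04:22 UTC (Oct 22).
Add 3 hours and 10 minutes layover in New York → 07:32 UTC.
Add 11 hours 48 minutes leg 3 → 19:20 UTC.
Varnholm is UTC−9:00, so local arrival = 19:20 − 9:00 = 10:20 on Oct 22.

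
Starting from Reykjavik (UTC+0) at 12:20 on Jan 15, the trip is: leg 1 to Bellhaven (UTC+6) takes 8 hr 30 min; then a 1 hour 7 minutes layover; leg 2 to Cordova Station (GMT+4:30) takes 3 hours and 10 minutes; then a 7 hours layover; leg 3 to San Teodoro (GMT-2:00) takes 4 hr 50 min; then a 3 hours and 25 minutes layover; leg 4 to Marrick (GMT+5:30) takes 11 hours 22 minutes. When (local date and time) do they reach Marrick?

Reykjavik is at UTC+0, so departure is already 12:20 UTC on Jan 15.
Add 8 hours 30 minutes leg 1 → 20:50 UTC.
Add 1 hour 7 minutes layover in Bellhaven → 21:57 UTC.
Add 3 hours 10 minutes leg 2 → 01:07 UTC (Jan 16).
Add 7 hours layover in Cordova Station → 08:07 UTC.
Add 4 hours and 50 minutes leg 3 → 12:57 UTC.
Add 3 hours and 25 minutes layover in San Teodoro → 16:22 UTC.
Add 11 hours 22 minutes leg 4 → 03:44 UTC (Jan 17).
Marrick is UTC+5:30, so local arrival = 03:44 + 5:30 = 09:14 on Jan 17.

09:14 on January 17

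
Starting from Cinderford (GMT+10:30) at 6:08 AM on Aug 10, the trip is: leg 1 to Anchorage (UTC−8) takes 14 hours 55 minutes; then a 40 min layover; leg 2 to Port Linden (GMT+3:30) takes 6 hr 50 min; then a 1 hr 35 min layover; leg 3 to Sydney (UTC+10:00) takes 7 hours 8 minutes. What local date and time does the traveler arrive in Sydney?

Convert departure to UTC: 6:08 AM − 10:30 = 7:38 PM UTC on Aug 9.
Add 14 hours 55 minutes leg 1 → 10:33 AM UTC (Aug 10).
Add 40 minutes layover in Anchorage → 11:13 AM UTC.
Add 6 hours 50 minutes leg 2 → 6:03 PM UTC.
Add 1 hour 35 minutes layover in Port Linden → 7:38 PM UTC.
Add 7 hours 8 minutes leg 3 → 2:46 AM UTC (Aug 11).
Sydney is UTC+10:00, so local arrival = 2:46 AM + 10:00 = 12:46 PM on Aug 11.

12:46 PM on August 11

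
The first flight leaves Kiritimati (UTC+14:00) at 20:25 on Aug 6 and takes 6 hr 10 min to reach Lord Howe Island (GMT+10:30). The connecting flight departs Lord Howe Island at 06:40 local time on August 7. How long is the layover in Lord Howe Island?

7 hours 35 minutes

Convert departure to UTC: 20:25 − 14:00 = 06:25 UTC on Aug 6.
Add 6 hours 10 minutes flight time → 12:35 UTC.
Lord Howe Island is UTC+10:30, so local arrival = 12:35 + 10:30 = 23:05 on Aug 6.
Layover = 06:40 − 23:05 (+1 day) = 7 hours 35 minutes.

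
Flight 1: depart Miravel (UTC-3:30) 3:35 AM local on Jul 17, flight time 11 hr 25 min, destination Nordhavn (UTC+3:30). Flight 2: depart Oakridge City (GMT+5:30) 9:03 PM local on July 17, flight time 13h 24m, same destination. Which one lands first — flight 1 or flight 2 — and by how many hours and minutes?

the first, by 10 hours 27 minutes

Flight 1 in UTC: 3:35 AM + 3:30 = 7:05 AM on Jul 17.
+11 hours 25 minutes → arrive 6:30 PM UTC on Jul 17.
Flight 2 in UTC: 9:03 PM − 5:30 = 3:33 PM on Jul 17.
+13 hours 24 minutes → arrive 4:57 AM UTC on Jul 18.
Flight 1 lands earlier by 10 hours 27 minutes.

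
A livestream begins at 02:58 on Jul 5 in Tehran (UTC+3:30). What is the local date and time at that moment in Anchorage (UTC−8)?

Anchorage is 11:30 behind Tehran.
Shift by the zone difference: 02:58 − 11:30 = 15:28 on Jul 4 in Anchorage.

15:28 on July 4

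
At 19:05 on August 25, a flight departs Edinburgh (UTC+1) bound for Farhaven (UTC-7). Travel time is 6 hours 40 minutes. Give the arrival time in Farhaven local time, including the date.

17:45 on Aug 25

Convert departure to UTC: 19:05 − 1:00 = 18:05 UTC on Aug 25.
Add 6 hours and 40 minutes travel time → 00:45 UTC (Aug 26).
Farhaven is UTC−7:00, so local arrival = 00:45 − 7:00 = 17:45 on Aug 25.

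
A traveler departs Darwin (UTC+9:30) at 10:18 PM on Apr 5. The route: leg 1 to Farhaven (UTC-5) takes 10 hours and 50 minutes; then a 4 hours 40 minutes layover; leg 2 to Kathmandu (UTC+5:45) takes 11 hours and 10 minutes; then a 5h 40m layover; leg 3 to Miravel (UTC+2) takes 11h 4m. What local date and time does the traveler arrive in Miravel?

10:12 AM on April 7

Convert departure to UTC: 10:18 PM − 9:30 = 12:48 PM UTC on Apr 5.
Add 10 hours and 50 minutes leg 1 → 11:38 PM UTC.
Add 4 hours 40 minutes layover in Farhaven → 4:18 AM UTC (Apr 6).
Add 11 hours 10 minutes leg 2 → 3:28 PM UTC.
Add 5 hours and 40 minutes layover in Kathmandu → 9:08 PM UTC.
Add 11 hours 4 minutes leg 3 → 8:12 AM UTC (Apr 7).
Miravel is UTC+2:00, so local arrival = 8:12 AM + 2:00 = 10:12 AM on Apr 7.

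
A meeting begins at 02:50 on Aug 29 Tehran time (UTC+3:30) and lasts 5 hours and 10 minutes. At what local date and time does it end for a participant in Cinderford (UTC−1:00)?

03:30 on Aug 29

Cinderford is 4:30 behind Tehran.
After 5 hours 10 minutes it is 08:00 in Tehran.
Shift by the zone difference: 08:00 − 4:30 = 03:30 on Aug 29 in Cinderford.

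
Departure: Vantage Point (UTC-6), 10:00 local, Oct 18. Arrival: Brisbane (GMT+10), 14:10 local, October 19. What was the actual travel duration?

Departure in UTC: 10:00 + 6:00 = 16:00 on Oct 18.
Arrival in UTC: 14:10 − 10:00 = 04:10 on Oct 19.
Elapsed = 04:10 − 16:00 (+1 day) = 12 hours 10 minutes.

12 hours 10 minutes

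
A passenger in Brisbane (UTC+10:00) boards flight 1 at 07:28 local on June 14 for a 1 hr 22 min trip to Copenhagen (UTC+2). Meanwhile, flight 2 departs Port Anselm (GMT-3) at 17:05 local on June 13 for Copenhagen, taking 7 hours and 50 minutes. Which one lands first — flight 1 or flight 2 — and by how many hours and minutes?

Flight 1 in UTC: 07:28 − 10:00 = 21:28 on Jun 13.
+1 hour 22 minutes → arrive 22:50 UTC on Jun 13.
Flight 2 in UTC: 17:05 + 3:00 = 20:05 on Jun 13.
+7 hours 50 minutes → arrive 03:55 UTC on Jun 14.
Flight 1 lands earlier by 5 hours 5 minutes.

the first, by 5 hours 5 minutes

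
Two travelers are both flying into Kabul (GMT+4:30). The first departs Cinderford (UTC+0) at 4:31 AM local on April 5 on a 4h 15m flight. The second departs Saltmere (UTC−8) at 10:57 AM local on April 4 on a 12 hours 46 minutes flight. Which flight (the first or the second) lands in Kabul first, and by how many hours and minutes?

Flight 1 departs at 4:31 AM UTC (Apr 5).
+4 hours and 15 minutes → arrive 8:46 AM UTC on Apr 5.
Flight 2 in UTC: 10:57 AM + 8:00 = 6:57 PM on Apr 4.
+12 hours 46 minutes → arrive 7:43 AM UTC on Apr 5.
Flight 2 lands earlier by 1 hour 3 minutes.

the second, by 1 hour 3 minutes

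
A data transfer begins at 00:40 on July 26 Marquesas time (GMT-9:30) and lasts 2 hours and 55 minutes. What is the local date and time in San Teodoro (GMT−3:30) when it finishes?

09:35 on July 26

Convert start to UTC: 00:40 + 9:30 = 10:10 UTC on Jul 26.
Add 2 hours 55 minutes duration → 13:05 UTC.
San Teodoro is UTC−3:30, so local end time = 13:05 − 3:30 = 09:35 on Jul 26.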